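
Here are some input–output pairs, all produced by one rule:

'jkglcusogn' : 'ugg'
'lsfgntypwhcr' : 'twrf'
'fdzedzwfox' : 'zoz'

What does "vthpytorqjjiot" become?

tqih

Looking at the pairs, the operation is to keep one character in every 3, starting at position 3 (positions 3rd, 6th, 9th, ...), then move the first character to the end.
"vthpytorqjjiot" → "htqi" → "tqih".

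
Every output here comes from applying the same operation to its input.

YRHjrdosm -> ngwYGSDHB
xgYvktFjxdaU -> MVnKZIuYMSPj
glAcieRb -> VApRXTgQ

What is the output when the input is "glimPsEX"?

VAXBeHtm

The transformation: flip the case of every letter, then shift every letter 11 places backward in the alphabet (wrapping around).
So "glimPsEX" becomes "VAXBeHtm".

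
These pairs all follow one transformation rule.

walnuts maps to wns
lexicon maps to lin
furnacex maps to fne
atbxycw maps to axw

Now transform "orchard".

ohd

The pattern: keep one character in every 3, starting at position 1 (positions 1st, 4th, 7th, ...).
Doing the same to "orchard": "ohd".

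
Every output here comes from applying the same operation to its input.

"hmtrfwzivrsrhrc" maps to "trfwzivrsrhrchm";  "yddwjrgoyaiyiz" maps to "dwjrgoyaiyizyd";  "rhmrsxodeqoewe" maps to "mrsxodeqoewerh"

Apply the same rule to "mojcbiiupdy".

jcbiiupdymo

Looking at the pairs, the operation is to move the first 2 characters to the end (rotate left by 2).
On "mojcbiiupdy" that produces "jcbiiupdymo".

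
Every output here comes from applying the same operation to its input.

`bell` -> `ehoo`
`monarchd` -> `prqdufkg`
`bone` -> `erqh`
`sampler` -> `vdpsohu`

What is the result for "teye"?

The transformation: shift every letter 3 places forward in the alphabet (wrapping around).
For "teye" the result is "whbh".

whbh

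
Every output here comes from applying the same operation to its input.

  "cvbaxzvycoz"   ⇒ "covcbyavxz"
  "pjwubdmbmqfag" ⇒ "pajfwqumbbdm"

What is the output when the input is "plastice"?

pcliats

Each output is the input with this applied: delete the last character, then take characters alternately from the front and the back (1st, last, 2nd, 2nd-last, ...).
Starting from "plastice": after the first operation, "plastic"; after the second, "pcliats".
(Check on "cvbaxzvycoz": → "cvbaxzvyco" → "covcbyavxz" ✓)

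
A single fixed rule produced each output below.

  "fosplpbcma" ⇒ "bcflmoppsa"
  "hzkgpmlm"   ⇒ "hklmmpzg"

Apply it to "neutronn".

What's happening: sort the characters into alphabetical order, then move the first character to the end.
Starting from "neutronn": after the first operation, "ennnortu"; after the second, "nnnortue".

nnnortue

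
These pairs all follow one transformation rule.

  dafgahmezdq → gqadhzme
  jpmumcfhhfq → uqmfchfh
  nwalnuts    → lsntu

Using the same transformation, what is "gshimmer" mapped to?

The transformation: delete the first 3 characters, then take characters alternately from the front and the back (1st, last, 2nd, 2nd-last, ...).
On "gshimmer": the first step gives "immer", and the second then gives "irmem".

irmem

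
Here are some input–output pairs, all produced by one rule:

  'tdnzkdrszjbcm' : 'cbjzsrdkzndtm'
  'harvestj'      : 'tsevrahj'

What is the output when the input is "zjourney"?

enruojzy

Each output is the input with this applied: reverse the string, then move the first character to the end.
"zjourney" → "yenruojz" → "enruojzy".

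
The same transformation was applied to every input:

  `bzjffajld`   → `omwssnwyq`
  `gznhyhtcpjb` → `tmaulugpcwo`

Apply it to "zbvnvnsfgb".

In each case the input is transformed by: shift every letter 13 places forward in the alphabet (wrapping around) — i.e. ROT13.
"zbvnvnsfgb" → "moiaiafsto".

moiaiafsto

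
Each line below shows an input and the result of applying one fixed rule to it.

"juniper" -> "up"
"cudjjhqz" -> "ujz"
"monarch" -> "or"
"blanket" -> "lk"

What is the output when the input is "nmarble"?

The transformation: keep one character in every 3, starting at position 2 (positions 2nd, 5th, 8th, ...).
So "nmarble" becomes "mb".

mb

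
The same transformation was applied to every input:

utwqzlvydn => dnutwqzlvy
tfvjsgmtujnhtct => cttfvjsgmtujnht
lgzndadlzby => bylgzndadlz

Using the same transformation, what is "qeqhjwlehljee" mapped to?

Looking at the pairs, the operation is to move the last 2 characters to the front (rotate right by 2).
Applying that to "qeqhjwlehljee" gives "eeqeqhjwlehlj".

eeqeqhjwlehlj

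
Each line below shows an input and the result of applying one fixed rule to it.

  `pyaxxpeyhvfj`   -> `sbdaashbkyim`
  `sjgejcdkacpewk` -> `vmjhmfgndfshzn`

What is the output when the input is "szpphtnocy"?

Each output is the input with this applied: shift every letter 3 places forward in the alphabet (wrapping around).
For "szpphtnocy" the result is "vcsskwqrfb".

vcsskwqrfb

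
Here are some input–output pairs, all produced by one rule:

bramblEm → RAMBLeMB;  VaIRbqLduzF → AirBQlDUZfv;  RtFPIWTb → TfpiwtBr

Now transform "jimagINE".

In each case the input is transformed by: flip the case of every letter, then move the first character to the end.
On "jimagINE" that produces "IMAGineJ".

IMAGineJ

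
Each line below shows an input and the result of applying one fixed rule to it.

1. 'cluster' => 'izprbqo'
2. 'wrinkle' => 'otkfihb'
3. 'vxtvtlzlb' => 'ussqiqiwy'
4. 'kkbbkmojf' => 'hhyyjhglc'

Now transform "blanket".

Looking at the pairs, the operation is to swap each adjacent pair of characters (1↔2, 3↔4, ...), then shift every letter 3 places backward in the alphabet (wrapping around).
On "blanket": the first step gives "lbnaekt", and the second then gives "iykxbhq".
(Check on "wrinkle": → "rwnilke" → "otkfihb" ✓)

iykxbhq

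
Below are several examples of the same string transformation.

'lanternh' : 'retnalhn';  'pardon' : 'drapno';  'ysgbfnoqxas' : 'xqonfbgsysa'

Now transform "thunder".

Each output is the input with this applied: move the last 2 characters to the front (rotate right by 2), then reverse the string.
"thunder" → "erthund" → "dnuhtre".

dnuhtre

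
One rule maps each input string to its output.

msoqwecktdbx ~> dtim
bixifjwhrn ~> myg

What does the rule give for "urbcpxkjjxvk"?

qmyz

What's happening: shift every letter 11 places backward in the alphabet (wrapping around), then keep one character in every 3, starting at position 3 (positions 3rd, 6th, 9th, ...).
Working it through for "urbcpxkjjxvk": intermediate "jgqremzyymkz", final "qmyz".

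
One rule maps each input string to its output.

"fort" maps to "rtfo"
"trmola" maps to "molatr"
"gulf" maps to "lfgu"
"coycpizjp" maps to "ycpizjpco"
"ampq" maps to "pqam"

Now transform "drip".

In each case the input is transformed by: move the first 2 characters to the end (rotate left by 2).
"drip" → "ipdr".

ipdr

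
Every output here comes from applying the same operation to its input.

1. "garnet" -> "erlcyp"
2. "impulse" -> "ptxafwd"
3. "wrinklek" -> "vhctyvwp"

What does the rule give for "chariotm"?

xnslctze

In each case the input is transformed by: shift every letter 11 places forward in the alphabet (wrapping around), then move the last character to the front.
Starting from "chariotm": after the first operation, "nslctzex"; after the second, "xnslctze".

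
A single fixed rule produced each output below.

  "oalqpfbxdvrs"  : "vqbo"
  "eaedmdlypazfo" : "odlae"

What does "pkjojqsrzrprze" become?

Looking at the pairs, the operation is to keep one character in every 3, starting at position 1 (positions 1st, 4th, 7th, ...), then swap the first and last characters.
Applying both steps to "pkjojqsrzrprze": "posrz", then "zosrp".

zosrp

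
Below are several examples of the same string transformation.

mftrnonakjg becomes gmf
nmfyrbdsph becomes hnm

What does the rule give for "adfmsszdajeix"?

Rule — move the last character to the front, then keep only the first 3 characters.
Starting from "adfmsszdajeix": after the first operation, "xadfmsszdajei"; after the second, "xad".

xad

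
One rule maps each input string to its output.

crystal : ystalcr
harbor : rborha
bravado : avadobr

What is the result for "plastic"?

Rule — move the first 2 characters to the end (rotate left by 2).
On "plastic" that produces "asticpl".

asticpl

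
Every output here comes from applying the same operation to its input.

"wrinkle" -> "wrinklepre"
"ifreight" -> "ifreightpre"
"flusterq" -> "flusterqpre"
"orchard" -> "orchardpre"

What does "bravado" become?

bravadopre

Each output is the input with this applied: append "pre".
So "bravado" becomes "bravadopre".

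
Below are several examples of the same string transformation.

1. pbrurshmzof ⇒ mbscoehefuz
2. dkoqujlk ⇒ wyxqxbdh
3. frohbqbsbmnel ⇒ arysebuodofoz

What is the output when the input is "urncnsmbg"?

Looking at the pairs, the operation is to shift every letter 13 places forward in the alphabet (wrapping around) — i.e. ROT13, then move the last 3 characters to the front (rotate right by 3).
Working it through for "urncnsmbg": intermediate "heapafzot", final "zotheapaf".

zotheapaf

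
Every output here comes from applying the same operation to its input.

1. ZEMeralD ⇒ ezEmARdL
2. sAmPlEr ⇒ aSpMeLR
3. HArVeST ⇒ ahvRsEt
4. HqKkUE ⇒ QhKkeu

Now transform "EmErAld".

MeReLaD

Each output is the input with this applied: swap each adjacent pair of characters (1↔2, 3↔4, ...), then flip the case of every letter.
On "EmErAld" that produces "MeReLaD".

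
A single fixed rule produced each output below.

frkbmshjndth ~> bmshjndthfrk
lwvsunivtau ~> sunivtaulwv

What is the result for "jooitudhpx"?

itudhpxjoo

The transformation: move the first 3 characters to the end (rotate left by 3).
For "jooitudhpx" the result is "itudhpxjoo".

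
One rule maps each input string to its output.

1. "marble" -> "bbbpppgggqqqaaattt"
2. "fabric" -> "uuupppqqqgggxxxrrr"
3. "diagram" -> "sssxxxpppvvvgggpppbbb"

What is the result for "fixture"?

Rule — shift every letter 11 places backward in the alphabet (wrapping around), then repeat every character 3 times.
"fixture" → "uxmijgt" → "uuuxxxmmmiiijjjgggttt".

uuuxxxmmmiiijjjgggttt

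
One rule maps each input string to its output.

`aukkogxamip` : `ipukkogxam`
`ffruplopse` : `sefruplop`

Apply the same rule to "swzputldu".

duwzputl

Looking at the pairs, the operation is to delete the first character, then move the last 2 characters to the front (rotate right by 2).
Applying both steps to "swzputldu": "wzputldu", then "duwzputl".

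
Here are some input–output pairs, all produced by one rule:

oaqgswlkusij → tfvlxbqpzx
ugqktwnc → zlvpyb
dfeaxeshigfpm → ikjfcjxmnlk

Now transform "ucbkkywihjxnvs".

zhgppdbnmocs

The pattern: delete the last 2 characters, then shift every letter 5 places forward in the alphabet (wrapping around).
Applying that to "ucbkkywihjxnvs" gives "zhgppdbnmocs".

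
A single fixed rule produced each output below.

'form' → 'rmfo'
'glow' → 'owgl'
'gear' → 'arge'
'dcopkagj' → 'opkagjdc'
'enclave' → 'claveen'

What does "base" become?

The rule is to move the first 2 characters to the end (rotate left by 2).
So "base" becomes "seba".

seba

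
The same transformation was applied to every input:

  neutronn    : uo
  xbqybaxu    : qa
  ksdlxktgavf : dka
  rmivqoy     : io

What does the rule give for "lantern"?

Each output is the input with this applied: keep one character in every 3, starting at position 3 (positions 3rd, 6th, 9th, ...).
For "lantern" the result is "nr".

nr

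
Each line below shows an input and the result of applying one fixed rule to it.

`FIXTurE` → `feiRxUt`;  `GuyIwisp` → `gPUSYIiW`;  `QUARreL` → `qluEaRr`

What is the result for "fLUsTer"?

FRlEutS

What's happening: flip the case of every letter, then take characters alternately from the front and the back (1st, last, 2nd, 2nd-last, ...).
On "fLUsTer": the first step gives "FluStER", and the second then gives "FRlEutS".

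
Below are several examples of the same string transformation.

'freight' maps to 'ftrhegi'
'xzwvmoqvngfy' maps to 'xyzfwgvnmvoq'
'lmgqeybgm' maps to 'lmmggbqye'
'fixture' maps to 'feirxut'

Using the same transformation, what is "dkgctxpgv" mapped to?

The rule is to take characters alternately from the front and the back (1st, last, 2nd, 2nd-last, ...).
For "dkgctxpgv" the result is "dvkggpcxt".

dvkggpcxt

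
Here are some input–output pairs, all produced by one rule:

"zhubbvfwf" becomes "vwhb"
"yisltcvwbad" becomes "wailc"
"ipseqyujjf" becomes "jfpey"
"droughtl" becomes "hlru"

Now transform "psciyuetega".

tgsiu

The pattern: keep every other character starting from the second (positions 2nd, 4th, 6th, ...), then move the last 2 characters to the front (rotate right by 2).
Applying both steps to "psciyuetega": "siutg", then "tgsiu".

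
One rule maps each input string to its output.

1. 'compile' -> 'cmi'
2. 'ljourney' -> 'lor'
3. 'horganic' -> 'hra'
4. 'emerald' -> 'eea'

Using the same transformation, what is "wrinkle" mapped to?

Each output is the input with this applied: keep every other character starting from the first (positions 1st, 3rd, 5th, ...), then delete the last character.
Applying both steps to "wrinkle": "wike", then "wik".

wik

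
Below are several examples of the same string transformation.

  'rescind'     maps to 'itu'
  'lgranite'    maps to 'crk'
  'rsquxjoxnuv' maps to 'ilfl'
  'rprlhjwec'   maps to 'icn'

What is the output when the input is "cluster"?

The transformation: shift every letter 9 places backward in the alphabet (wrapping around), then keep one character in every 3, starting at position 1 (positions 1st, 4th, 7th, ...).
On "cluster": the first step gives "tcljkvi", and the second then gives "tji".
(Check on "lgranite": → "cxirezkv" → "crk" ✓)

tji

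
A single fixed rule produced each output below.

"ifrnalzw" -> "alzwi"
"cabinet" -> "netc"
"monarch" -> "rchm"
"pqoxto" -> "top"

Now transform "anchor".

What's happening: move the first character to the end, then delete the first 3 characters.
Starting from "anchor": after the first operation, "nchora"; after the second, "ora".

ora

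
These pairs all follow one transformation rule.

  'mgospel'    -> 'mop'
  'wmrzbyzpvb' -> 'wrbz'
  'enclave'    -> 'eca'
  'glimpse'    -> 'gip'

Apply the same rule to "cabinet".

Looking at the pairs, the operation is to keep every other character starting from the first (positions 1st, 3rd, 5th, ...), then delete the last character.
"cabinet" → "cbn".

cbn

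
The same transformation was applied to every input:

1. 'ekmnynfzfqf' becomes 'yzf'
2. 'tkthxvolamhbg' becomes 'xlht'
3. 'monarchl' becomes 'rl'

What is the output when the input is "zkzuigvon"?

What's happening: move the first 2 characters to the end (rotate left by 2), then keep one character in every 3, starting at position 3 (positions 3rd, 6th, 9th, ...).
For "zkzuigvon", step one produces "zuigvonzk"; step two turns that into "iok".

iok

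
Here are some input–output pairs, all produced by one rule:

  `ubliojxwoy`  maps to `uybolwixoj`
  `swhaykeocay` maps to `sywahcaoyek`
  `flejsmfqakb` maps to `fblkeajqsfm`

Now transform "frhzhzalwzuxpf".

ffrphxzuhzzwal

Each output is the input with this applied: take characters alternately from the front and the back (1st, last, 2nd, 2nd-last, ...).
"frhzhzalwzuxpf" → "ffrphxzuhzzwal".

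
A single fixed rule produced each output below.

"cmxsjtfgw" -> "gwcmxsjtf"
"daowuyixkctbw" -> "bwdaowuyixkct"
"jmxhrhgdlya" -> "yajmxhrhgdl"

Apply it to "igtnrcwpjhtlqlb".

lbigtnrcwpjhtlq

In each case the input is transformed by: move the last 2 characters to the front (rotate right by 2).
"igtnrcwpjhtlqlb" → "lbigtnrcwpjhtlq".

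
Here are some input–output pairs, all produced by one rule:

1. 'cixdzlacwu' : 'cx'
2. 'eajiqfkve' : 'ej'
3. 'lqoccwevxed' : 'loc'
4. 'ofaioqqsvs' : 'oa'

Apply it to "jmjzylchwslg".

jjy

What's happening: keep every other character starting from the first (positions 1st, 3rd, 5th, ...), then delete the last 3 characters.
Working it through for "jmjzylchwslg": intermediate "jjycwl", final "jjy".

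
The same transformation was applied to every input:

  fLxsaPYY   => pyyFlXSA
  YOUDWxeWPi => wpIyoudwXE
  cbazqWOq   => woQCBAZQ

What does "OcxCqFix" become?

Each output is the input with this applied: move the last 3 characters to the front (rotate right by 3), then flip the case of every letter.
"OcxCqFix" → "FixOcxCq" → "fIXoCXcQ".

fIXoCXcQ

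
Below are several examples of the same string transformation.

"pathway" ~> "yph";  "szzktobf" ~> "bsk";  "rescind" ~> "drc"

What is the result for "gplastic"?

iga

Each output is the input with this applied: keep one character in every 3, starting at position 1 (positions 1st, 4th, 7th, ...), then move the last character to the front.
Applying that to "gplastic" gives "iga".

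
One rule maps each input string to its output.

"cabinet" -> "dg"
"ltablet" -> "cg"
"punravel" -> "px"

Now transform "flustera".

wg

Each output is the input with this applied: shift every letter 2 places forward in the alphabet (wrapping around), then keep one character in every 3, starting at position 3 (positions 3rd, 6th, 9th, ...).
So "flustera" becomes "wg".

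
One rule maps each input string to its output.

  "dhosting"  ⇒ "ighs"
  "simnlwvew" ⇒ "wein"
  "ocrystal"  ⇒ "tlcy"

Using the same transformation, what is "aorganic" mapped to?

Rule — keep every other character starting from the second (positions 2nd, 4th, 6th, ...), then move the first 2 characters to the end (rotate left by 2).
So "aorganic" becomes "ncog".

ncog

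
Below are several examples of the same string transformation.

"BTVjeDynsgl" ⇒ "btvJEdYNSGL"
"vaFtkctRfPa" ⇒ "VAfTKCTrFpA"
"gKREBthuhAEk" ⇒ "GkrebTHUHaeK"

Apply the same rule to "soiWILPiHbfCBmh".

The transformation: flip the case of every letter.
Applying that to "soiWILPiHbfCBmh" gives "SOIwilpIhBFcbMH".

SOIwilpIhBFcbMH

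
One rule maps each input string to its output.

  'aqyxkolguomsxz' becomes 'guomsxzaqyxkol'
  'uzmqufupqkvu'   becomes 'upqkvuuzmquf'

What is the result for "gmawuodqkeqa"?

The rule is to swap the front and back halves of the string.
"gmawuodqkeqa" → "dqkeqagmawuo".

dqkeqagmawuo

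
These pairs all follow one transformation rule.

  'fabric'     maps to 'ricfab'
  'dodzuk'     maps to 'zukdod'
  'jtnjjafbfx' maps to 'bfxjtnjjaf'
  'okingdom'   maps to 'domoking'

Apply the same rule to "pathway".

Looking at the pairs, the operation is to move the last 3 characters to the front (rotate right by 3).
Applying that to "pathway" gives "waypath".

waypath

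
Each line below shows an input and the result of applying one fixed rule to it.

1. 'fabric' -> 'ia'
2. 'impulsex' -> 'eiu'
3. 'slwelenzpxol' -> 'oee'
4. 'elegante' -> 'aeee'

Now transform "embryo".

What's happening: swap the front and back halves of the string, then keep only the vowels.
"embryo" → "ryoemb" → "oe".

oe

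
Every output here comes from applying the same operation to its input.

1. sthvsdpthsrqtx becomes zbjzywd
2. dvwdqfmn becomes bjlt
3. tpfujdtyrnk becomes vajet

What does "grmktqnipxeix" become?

The pattern: shift every letter 6 places forward in the alphabet (wrapping around), then keep every other character starting from the second (positions 2nd, 4th, 6th, ...).
Doing the same to "grmktqnipxeix": "xqwodo".
(Check on "tpfujdtyrnk": → "zvlapjzextq" → "vajet" ✓)

xqwodo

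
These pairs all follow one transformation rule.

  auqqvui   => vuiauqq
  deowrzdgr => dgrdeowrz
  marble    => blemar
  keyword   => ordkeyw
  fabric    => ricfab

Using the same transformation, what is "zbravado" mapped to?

Looking at the pairs, the operation is to move the last 3 characters to the front (rotate right by 3).
On "zbravado" that produces "adozbrav".

adozbrav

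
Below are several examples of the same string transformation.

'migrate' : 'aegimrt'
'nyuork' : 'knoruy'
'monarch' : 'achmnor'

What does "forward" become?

adforrw

The rule is to sort the characters into alphabetical order.
"forward" → "adforrw".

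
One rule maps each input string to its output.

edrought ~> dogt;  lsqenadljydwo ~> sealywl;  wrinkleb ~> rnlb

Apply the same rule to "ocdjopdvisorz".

cjpvsro

Each output is the input with this applied: move the first character to the end, then keep every other character starting from the first (positions 1st, 3rd, 5th, ...).
Starting from "ocdjopdvisorz": after the first operation, "cdjopdvisorzo"; after the second, "cjpvsro".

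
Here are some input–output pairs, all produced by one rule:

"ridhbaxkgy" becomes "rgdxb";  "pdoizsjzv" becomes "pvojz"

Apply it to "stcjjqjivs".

svcjj

Rule — keep every other character starting from the first (positions 1st, 3rd, 5th, ...), then take characters alternately from the front and the back (1st, last, 2nd, 2nd-last, ...).
On "stcjjqjivs": the first step gives "scjjv", and the second then gives "svcjj".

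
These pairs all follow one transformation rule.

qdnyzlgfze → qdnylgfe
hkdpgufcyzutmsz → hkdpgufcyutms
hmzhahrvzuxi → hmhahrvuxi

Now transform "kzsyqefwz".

What's happening: remove every "z".
Doing the same to "kzsyqefwz": "ksyqefw".

ksyqefw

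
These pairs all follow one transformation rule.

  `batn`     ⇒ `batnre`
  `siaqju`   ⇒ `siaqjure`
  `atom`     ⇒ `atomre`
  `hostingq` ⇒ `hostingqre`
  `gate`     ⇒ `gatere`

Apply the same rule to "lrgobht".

What's happening: append "re".
Applying that to "lrgobht" gives "lrgobhtre".

lrgobhtre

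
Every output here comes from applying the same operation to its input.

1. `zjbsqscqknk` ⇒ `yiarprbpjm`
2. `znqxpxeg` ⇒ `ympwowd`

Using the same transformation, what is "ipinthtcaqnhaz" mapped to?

What's happening: shift every letter 1 place backward in the alphabet (wrapping around), then delete the last character.
Applying both steps to "ipinthtcaqnhaz": "hohmsgsbzpmgzy", then "hohmsgsbzpmgz".
(Check on "znqxpxeg": → "ympwowdf" → "ympwowd" ✓)

hohmsgsbzpmgz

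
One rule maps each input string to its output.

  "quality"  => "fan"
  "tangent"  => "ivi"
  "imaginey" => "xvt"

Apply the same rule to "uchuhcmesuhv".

jjbj

The transformation: keep one character in every 3, starting at position 1 (positions 1st, 4th, 7th, ...), then shift every letter 11 places backward in the alphabet (wrapping around).
For "uchuhcmesuhv", step one produces "uumu"; step two turns that into "jjbj".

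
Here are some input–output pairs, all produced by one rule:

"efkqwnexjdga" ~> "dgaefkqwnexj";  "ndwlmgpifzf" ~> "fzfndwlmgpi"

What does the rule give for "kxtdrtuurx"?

The pattern: move the last 3 characters to the front (rotate right by 3).
On "kxtdrtuurx" that produces "urxkxtdrtu".

urxkxtdrtu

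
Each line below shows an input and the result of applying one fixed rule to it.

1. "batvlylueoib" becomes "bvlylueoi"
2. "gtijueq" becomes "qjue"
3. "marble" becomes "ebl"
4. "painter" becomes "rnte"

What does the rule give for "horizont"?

tizon

The rule is to delete the first 3 characters, then move the last character to the front.
For "horizont", step one produces "izont"; step two turns that into "tizon".
(Check on "painter": → "nter" → "rnte" ✓)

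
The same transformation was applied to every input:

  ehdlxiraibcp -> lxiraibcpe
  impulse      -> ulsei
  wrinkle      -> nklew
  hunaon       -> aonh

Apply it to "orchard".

Each output is the input with this applied: move the first 3 characters to the end (rotate left by 3), then delete the last 2 characters.
On "orchard" that produces "hardo".

hardo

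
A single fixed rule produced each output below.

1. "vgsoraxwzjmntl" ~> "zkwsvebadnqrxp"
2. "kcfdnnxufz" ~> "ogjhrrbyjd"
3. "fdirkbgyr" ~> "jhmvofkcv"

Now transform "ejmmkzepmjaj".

The rule is to shift every letter 4 places forward in the alphabet (wrapping around).
On "ejmmkzepmjaj" that produces "inqqoditqnen".

inqqoditqnen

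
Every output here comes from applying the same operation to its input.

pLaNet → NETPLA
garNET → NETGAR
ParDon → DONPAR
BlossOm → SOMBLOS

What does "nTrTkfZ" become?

KFZNTRT

What's happening: move the last 3 characters to the front (rotate right by 3), then convert every letter to uppercase.
For "nTrTkfZ", step one produces "kfZnTrT"; step two turns that into "KFZNTRT".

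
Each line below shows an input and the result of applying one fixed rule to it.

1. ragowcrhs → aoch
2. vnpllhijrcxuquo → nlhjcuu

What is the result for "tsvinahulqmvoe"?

siauqve

Each output is the input with this applied: keep every other character starting from the second (positions 2nd, 4th, 6th, ...).
For "tsvinahulqmvoe" the result is "siauqve".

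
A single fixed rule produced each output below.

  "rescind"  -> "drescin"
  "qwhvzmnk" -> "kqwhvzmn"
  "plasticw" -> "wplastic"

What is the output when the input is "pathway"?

ypathwa

In each case the input is transformed by: move the last character to the front.
For "pathway" the result is "ypathwa".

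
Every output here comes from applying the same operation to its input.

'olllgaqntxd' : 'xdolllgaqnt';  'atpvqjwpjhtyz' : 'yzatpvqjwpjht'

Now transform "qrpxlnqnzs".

The pattern: move the last 2 characters to the front (rotate right by 2).
For "qrpxlnqnzs" the result is "zsqrpxlnqn".

zsqrpxlnqn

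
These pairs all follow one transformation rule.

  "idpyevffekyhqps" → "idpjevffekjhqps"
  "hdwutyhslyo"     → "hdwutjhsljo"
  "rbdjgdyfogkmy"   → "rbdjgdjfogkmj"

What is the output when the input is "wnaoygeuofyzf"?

What's happening: replace every "y" with "j".
Doing the same to "wnaoygeuofyzf": "wnaojgeuofjzf".

wnaojgeuofjzf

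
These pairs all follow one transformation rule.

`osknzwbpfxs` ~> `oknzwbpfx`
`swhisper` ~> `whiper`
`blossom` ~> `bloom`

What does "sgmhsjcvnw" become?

gmhjcvnw

The pattern: remove every "s".
Doing the same to "sgmhsjcvnw": "gmhjcvnw".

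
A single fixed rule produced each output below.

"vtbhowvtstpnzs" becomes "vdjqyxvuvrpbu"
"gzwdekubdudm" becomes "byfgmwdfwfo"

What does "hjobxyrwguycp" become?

The transformation: shift every letter 2 places forward in the alphabet (wrapping around), then delete the first character.
Applying both steps to "hjobxyrwguycp": "jlqdzatyiwaer", then "lqdzatyiwaer".

lqdzatyiwaer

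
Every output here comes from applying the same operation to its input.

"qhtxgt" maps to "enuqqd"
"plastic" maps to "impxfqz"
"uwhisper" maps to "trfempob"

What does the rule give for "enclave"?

In each case the input is transformed by: shift every letter 3 places backward in the alphabet (wrapping around), then swap each adjacent pair of characters (1↔2, 3↔4, ...).
Starting from "enclave": after the first operation, "bkzixsb"; after the second, "kbizsxb".

kbizsxb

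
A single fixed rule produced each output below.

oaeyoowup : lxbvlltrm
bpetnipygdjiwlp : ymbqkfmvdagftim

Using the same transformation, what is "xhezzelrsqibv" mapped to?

uebwwbiopnfys

The rule is to shift every letter 3 places backward in the alphabet (wrapping around).
For "xhezzelrsqibv" the result is "uebwwbiopnfys".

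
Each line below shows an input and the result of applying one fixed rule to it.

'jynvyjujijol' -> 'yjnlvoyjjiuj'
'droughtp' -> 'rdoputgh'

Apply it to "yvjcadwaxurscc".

Looking at the pairs, the operation is to move the first character to the end, then take characters alternately from the front and the back (1st, last, 2nd, 2nd-last, ...).
For "yvjcadwaxurscc" the result is "vyjcccasdrwuax".

vyjcccasdrwuax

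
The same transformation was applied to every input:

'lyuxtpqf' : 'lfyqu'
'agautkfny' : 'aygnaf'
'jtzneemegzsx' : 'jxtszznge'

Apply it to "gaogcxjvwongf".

The transformation: take characters alternately from the front and the back (1st, last, 2nd, 2nd-last, ...), then delete the last 3 characters.
On "gaogcxjvwongf": the first step gives "gfagongocwxvj", and the second then gives "gfagongocw".

gfagongocw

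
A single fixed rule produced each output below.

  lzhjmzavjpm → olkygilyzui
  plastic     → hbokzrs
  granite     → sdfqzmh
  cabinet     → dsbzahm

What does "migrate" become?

sdlhfqz

The transformation: shift every letter 1 place backward in the alphabet (wrapping around), then move the last 2 characters to the front (rotate right by 2).
On "migrate": the first step gives "lhfqzsd", and the second then gives "sdlhfqz".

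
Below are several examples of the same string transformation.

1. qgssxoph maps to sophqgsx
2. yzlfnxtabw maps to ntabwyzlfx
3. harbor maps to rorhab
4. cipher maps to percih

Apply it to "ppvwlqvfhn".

lvfhnppvwq

The transformation: swap the front and back halves of the string, then swap the first and last characters.
Applying both steps to "ppvwlqvfhn": "qvfhnppvwl", then "lvfhnppvwq".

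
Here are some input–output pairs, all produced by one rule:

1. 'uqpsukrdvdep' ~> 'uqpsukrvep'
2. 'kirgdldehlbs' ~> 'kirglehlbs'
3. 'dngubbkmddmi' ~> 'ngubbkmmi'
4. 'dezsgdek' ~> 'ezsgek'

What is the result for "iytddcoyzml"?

In each case the input is transformed by: remove every "d".
Doing the same to "iytddcoyzml": "iytcoyzml".

iytcoyzml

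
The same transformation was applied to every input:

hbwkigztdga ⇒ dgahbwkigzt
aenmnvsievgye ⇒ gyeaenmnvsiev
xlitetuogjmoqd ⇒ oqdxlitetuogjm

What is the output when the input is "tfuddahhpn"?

hpntfuddah

The transformation: move the last 3 characters to the front (rotate right by 3).
For "tfuddahhpn" the result is "hpntfuddah".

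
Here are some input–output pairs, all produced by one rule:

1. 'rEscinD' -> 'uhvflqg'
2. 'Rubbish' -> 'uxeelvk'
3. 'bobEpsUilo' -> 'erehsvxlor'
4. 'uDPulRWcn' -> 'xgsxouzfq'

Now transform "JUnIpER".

mxqlshu

Looking at the pairs, the operation is to shift every letter 3 places forward in the alphabet (wrapping around), then convert every letter to lowercase.
For "JUnIpER", step one produces "MXqLsHU"; step two turns that into "mxqlshu".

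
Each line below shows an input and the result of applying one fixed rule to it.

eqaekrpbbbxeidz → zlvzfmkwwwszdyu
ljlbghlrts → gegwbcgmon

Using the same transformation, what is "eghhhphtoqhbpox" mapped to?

zbccckcojlcwkjs

In each case the input is transformed by: shift every letter 5 places backward in the alphabet (wrapping around).
So "eghhhphtoqhbpox" becomes "zbccckcojlcwkjs".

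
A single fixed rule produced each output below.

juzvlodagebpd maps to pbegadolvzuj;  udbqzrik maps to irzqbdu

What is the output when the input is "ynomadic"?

The transformation: reverse the string, then delete the first character.
Applying that to "ynomadic" gives "idamony".

idamony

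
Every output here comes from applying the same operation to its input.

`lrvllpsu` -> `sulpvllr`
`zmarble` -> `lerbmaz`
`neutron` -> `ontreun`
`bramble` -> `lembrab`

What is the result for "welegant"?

ntgalewe

Looking at the pairs, the operation is to reverse the string, then swap each adjacent pair of characters (1↔2, 3↔4, ...).
Starting from "welegant": after the first operation, "tnagelew"; after the second, "ntgalewe".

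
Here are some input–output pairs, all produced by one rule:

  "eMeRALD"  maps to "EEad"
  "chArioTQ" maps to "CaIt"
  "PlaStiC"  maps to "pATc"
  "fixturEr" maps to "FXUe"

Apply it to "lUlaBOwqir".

What's happening: keep every other character starting from the first (positions 1st, 3rd, 5th, ...), then flip the case of every letter.
So "lUlaBOwqir" becomes "LLbWI".

LLbWI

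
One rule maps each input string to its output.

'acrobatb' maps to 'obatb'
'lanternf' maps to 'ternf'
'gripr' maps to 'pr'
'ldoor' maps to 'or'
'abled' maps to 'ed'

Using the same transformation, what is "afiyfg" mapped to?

Each output is the input with this applied: delete the first 3 characters.
Applying that to "afiyfg" gives "yfg".

yfg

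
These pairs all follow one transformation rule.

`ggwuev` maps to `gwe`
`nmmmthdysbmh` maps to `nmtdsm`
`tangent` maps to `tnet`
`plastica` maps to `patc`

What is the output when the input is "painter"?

The pattern: keep every other character starting from the first (positions 1st, 3rd, 5th, ...).
On "painter" that produces "pitr".

pitr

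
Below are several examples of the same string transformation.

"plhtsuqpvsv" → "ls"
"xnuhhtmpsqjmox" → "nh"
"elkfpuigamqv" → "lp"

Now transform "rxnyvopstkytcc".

The transformation: keep one character in every 3, starting at position 2 (positions 2nd, 5th, 8th, ...), then keep only the first 2 characters.
Applying both steps to "rxnyvopstkytcc": "xvsyc", then "xv".
(Check on "elkfpuigamqv": → "lpgq" → "lp" ✓)

xv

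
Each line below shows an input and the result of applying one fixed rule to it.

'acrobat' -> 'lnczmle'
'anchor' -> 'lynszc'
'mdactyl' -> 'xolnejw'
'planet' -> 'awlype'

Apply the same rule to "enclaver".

Looking at the pairs, the operation is to shift every letter 11 places forward in the alphabet (wrapping around).
Applying that to "enclaver" gives "pynwlgpc".

pynwlgpc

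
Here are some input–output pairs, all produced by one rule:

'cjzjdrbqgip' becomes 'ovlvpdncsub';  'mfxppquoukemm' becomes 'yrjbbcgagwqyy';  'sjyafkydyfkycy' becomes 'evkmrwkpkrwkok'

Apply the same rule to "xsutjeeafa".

jegfvqqmrm

The pattern: shift every letter 12 places forward in the alphabet (wrapping around).
So "xsutjeeafa" becomes "jegfvqqmrm".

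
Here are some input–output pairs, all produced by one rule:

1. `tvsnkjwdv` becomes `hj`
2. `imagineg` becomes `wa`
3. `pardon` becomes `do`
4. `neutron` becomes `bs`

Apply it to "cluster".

The rule is to shift every letter 12 places backward in the alphabet (wrapping around), then keep only the first 2 characters.
For "cluster", step one produces "qzighsf"; step two turns that into "qz".

qz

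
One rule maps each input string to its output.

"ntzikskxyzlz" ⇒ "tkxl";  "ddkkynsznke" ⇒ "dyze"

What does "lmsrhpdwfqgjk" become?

What's happening: keep one character in every 3, starting at position 2 (positions 2nd, 5th, 8th, ...).
On "lmsrhpdwfqgjk" that produces "mhwg".

mhwg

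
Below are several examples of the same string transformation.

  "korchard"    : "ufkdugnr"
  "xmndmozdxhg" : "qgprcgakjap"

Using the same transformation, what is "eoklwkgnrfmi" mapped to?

Rule — shift every letter 3 places forward in the alphabet (wrapping around), then move the first 2 characters to the end (rotate left by 2).
Doing the same to "eoklwkgnrfmi": "noznjquiplhr".

noznjquiplhr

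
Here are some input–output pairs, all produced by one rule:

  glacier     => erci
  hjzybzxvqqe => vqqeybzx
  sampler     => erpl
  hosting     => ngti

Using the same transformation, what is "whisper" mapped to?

ersp

The rule is to delete the first 3 characters, then swap the front and back halves of the string.
Applying both steps to "whisper": "sper", then "ersp".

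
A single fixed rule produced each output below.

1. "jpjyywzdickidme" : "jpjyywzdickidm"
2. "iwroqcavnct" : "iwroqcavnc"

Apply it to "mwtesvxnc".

The rule is to delete the last character.
Doing the same to "mwtesvxnc": "mwtesvxn".

mwtesvxn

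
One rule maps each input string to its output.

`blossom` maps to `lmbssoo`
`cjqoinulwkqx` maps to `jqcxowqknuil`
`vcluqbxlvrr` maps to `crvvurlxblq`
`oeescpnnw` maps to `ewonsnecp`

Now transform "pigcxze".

iepxczg

Looking at the pairs, the operation is to swap each adjacent pair of characters (1↔2, 3↔4, ...), then take characters alternately from the front and the back (1st, last, 2nd, 2nd-last, ...).
Starting from "pigcxze": after the first operation, "ipcgzxe"; after the second, "iepxczg".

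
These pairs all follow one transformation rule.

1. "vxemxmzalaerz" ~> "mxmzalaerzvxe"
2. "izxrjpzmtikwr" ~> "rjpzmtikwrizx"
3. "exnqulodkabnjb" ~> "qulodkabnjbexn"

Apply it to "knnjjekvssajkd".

Rule — move the first 3 characters to the end (rotate left by 3).
So "knnjjekvssajkd" becomes "jjekvssajkdknn".

jjekvssajkdknn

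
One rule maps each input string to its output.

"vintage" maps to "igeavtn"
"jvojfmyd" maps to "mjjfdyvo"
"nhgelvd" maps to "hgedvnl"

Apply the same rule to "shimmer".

mihesrm

Rule — sort the characters into reverse alphabetical order, then move the first 3 characters to the end (rotate left by 3).
Applying both steps to "shimmer": "srmmihe", then "mihesrm".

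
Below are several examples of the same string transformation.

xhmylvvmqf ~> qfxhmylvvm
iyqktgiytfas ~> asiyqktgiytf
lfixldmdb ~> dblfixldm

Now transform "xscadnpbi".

bixscadnp

The rule is to move the last 2 characters to the front (rotate right by 2).
"xscadnpbi" → "bixscadnp".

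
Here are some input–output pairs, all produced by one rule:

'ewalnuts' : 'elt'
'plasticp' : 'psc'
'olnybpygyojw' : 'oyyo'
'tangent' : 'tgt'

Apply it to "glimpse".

The transformation: keep one character in every 3, starting at position 1 (positions 1st, 4th, 7th, ...).
Applying that to "glimpse" gives "gme".

gme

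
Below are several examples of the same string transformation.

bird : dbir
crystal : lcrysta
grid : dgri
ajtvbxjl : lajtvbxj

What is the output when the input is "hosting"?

The pattern: move the last character to the front.
Doing the same to "hosting": "ghostin".

ghostin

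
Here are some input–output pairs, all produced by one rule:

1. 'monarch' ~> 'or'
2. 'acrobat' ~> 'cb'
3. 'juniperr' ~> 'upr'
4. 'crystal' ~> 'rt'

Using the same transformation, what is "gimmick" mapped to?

What's happening: keep one character in every 3, starting at position 2 (positions 2nd, 5th, 8th, ...).
Doing the same to "gimmick": "ii".

ii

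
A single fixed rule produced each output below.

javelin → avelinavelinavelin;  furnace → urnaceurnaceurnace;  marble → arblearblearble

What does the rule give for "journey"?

What's happening: delete the first character, then write the whole string 3 times in a row.
Starting from "journey": after the first operation, "ourney"; after the second, "ourneyourneyourney".

ourneyourneyourney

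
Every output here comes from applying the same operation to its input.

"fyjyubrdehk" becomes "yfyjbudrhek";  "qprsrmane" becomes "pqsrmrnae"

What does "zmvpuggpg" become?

The transformation: swap each adjacent pair of characters (1↔2, 3↔4, ...).
On "zmvpuggpg" that produces "mzpvgupgg".

mzpvgupgg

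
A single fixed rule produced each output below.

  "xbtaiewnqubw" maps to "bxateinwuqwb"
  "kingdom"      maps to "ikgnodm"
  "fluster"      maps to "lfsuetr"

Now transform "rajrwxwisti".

The rule is to swap each adjacent pair of characters (1↔2, 3↔4, ...).
On "rajrwxwisti" that produces "arrjxwiwtsi".

arrjxwiwtsi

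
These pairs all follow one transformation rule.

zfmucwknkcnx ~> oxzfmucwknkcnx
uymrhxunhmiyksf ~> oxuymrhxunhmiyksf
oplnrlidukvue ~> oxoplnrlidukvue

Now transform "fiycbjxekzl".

The transformation: prepend "ox".
For "fiycbjxekzl" the result is "oxfiycbjxekzl".

oxfiycbjxekzl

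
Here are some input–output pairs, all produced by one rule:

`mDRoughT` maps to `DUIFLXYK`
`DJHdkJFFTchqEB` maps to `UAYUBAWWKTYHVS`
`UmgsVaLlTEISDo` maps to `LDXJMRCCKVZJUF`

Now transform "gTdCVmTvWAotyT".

Rule — shift every letter 9 places backward in the alphabet (wrapping around), then convert every letter to uppercase.
Applying both steps to "gTdCVmTvWAotyT": "xKuTMdKmNRfkpK", then "XKUTMDKMNRFKPK".

XKUTMDKMNRFKPK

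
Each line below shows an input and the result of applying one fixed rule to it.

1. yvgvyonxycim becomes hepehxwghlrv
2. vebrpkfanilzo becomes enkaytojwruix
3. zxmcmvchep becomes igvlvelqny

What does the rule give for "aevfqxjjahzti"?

The rule is to shift every letter 9 places forward in the alphabet (wrapping around).
Applying that to "aevfqxjjahzti" gives "jneozgssjqicr".

jneozgssjqicr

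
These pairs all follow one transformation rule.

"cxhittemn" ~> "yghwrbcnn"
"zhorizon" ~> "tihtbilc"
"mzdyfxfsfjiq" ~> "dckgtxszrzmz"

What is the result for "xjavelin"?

Looking at the pairs, the operation is to move the last 3 characters to the front (rotate right by 3), then shift every letter 6 places backward in the alphabet (wrapping around).
"xjavelin" → "linxjave" → "fchrdupy".
(Check on "zhorizon": → "zonzhori" → "tihtbilc" ✓)

fchrdupy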